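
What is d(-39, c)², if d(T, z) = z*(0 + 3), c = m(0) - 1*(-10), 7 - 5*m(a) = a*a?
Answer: 29241/25 ≈ 1169.6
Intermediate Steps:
m(a) = 7/5 - a²/5 (m(a) = 7/5 - a*a/5 = 7/5 - a²/5)
c = 57/5 (c = (7/5 - ⅕*0²) - 1*(-10) = (7/5 - ⅕*0) + 10 = (7/5 + 0) + 10 = 7/5 + 10 = 57/5 ≈ 11.400)
d(T, z) = 3*z (d(T, z) = z*3 = 3*z)
d(-39, c)² = (3*(57/5))² = (171/5)² = 29241/25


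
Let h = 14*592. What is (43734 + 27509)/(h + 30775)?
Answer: 71243/39063 ≈ 1.8238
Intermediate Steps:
h = 8288
(43734 + 27509)/(h + 30775) = (43734 + 27509)/(8288 + 30775) = 71243/39063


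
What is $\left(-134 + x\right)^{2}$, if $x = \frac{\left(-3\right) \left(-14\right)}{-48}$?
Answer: $\frac{1164241}{64} \approx 18191.0$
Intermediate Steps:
$x = - \frac{7}{8}$ ($x = 42 \left(- \frac{1}{48}\right) = - \frac{7}{8} \approx -0.875$)
$\left(-134 + x\right)^{2} = \left(-134 - \frac{7}{8}\right)^{2} = \left(- \frac{1079}{8}\right)^{2} = \frac{1164241}{64}$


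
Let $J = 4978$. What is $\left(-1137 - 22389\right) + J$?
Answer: $-18548$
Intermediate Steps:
$\left(-1137 - 22389\right) + J = \left(-1137 - 22389\right) + 4978 = -23526 + 4978 = -18548$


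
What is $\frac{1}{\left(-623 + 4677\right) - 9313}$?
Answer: $- \frac{1}{5259} \approx -0.00019015$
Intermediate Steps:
$\frac{1}{\left(-623 + 4677\right) - 9313} = \frac{1}{4054 - 9313} = \frac{1}{-5259} = - \frac{1}{5259}$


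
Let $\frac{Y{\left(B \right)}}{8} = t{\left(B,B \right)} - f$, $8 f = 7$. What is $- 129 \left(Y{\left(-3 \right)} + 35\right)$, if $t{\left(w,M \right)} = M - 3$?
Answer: $2580$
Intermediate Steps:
$t{\left(w,M \right)} = -3 + M$
$f = \frac{7}{8}$ ($f = \frac{1}{8} \cdot 7 = \frac{7}{8} \approx 0.875$)
$Y{\left(B \right)} = -31 + 8 B$ ($Y{\left(B \right)} = 8 \left(\left(-3 + B\right) - \frac{7}{8}\right) = 8 \left(- \frac{31}{8} + B\right) = -31 + 8 B$)
$- 129 \left(Y{\left(-3 \right)} + 35\right) = - 129 \left(\left(-31 + 8 \left(-3\right)\right) + 35\right) = - 129 \left(\left(-31 - 24\right) + 35\right) = - 129 \left(-55 + 35\right) = \left(-129\right) \left(-20\right) = 2580$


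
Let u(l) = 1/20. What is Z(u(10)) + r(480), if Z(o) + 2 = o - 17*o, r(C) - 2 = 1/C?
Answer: -383/480 ≈ -0.79792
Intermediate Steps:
r(C) = 2 + 1/C
u(l) = 1/20
Z(o) = -2 - 16*o (Z(o) = -2 + (o - 17*o) = -2 - 16*o)
Z(u(10)) + r(480) = (-2 - 16*1/20) + (2 + 1/480) = (-2 - ⅘) + (2 + 1/480) = -14/5 + 961/480 = -383/480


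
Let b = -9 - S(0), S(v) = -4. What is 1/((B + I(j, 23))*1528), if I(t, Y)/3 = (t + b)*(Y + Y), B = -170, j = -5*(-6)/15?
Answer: -1/892352 ≈ -1.1206e-6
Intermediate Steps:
j = 2 (j = 30*(1/15) = 2)
b = -5 (b = -9 - 1*(-4) = -9 + 4 = -5)
I(t, Y) = 6*Y*(-5 + t) (I(t, Y) = 3*((t - 5)*(Y + Y)) = 3*((-5 + t)*(2*Y)) = 3*(2*Y*(-5 + t)) = 6*Y*(-5 + t))
1/((B + I(j, 23))*1528) = 1/((-170 + 6*23*(-5 + 2))*1528) = 1/((-170 + 6*23*(-3))*1528) = 1/((-170 - 414)*1528) = 1/(-584*1528) = 1/(-892352) = -1/892352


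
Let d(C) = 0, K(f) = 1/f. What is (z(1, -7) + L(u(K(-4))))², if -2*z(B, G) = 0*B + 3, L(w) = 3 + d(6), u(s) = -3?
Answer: 9/4 ≈ 2.2500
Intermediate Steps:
L(w) = 3 (L(w) = 3 + 0 = 3)
z(B, G) = -3/2 (z(B, G) = -(0*B + 3)/2 = -(0 + 3)/2 = -½*3 = -3/2)
(z(1, -7) + L(u(K(-4))))² = (-3/2 + 3)² = (3/2)² = 9/4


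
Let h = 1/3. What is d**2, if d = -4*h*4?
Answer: 256/9 ≈ 28.444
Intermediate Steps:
h = 1/3 (h = 1*(1/3) = 1/3 ≈ 0.33333)
d = -16/3 (d = -4*1/3*4 = -4/3*4 = -16/3 ≈ -5.3333)
d**2 = (-16/3)**2 = 256/9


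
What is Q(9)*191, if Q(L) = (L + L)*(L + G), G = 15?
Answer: 82512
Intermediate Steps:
Q(L) = 2*L*(15 + L) (Q(L) = (L + L)*(L + 15) = (2*L)*(15 + L) = 2*L*(15 + L))
Q(9)*191 = (2*9*(15 + 9))*191 = (2*9*24)*191 = 432*191 = 82512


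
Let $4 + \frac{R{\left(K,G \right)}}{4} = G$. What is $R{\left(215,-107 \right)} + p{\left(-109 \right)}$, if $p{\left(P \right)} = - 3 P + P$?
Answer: $-226$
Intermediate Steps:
$R{\left(K,G \right)} = -16 + 4 G$
$p{\left(P \right)} = - 2 P$
$R{\left(215,-107 \right)} + p{\left(-109 \right)} = \left(-16 + 4 \left(-107\right)\right) - -218 = \left(-16 - 428\right) + 218 = -444 + 218 = -226$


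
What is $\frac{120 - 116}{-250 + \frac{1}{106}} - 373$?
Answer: $- \frac{9884551}{26499} \approx -373.02$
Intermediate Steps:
$\frac{120 - 116}{-250 + \frac{1}{106}} - 373 = \frac{4}{-250 + \frac{1}{106}} - 373 = \frac{4}{- \frac{26499}{106}} - 373 = 4 \left(- \frac{106}{26499}\right) - 373 = - \frac{424}{26499} - 373 = - \frac{9884551}{26499}$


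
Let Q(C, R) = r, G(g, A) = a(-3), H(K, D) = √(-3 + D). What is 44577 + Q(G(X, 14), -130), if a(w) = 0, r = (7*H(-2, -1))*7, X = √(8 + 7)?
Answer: 44577 + 98*I ≈ 44577.0 + 98.0*I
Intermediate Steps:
X = √15 ≈ 3.8730
r = 98*I (r = (7*√(-3 - 1))*7 = (7*√(-4))*7 = (7*(2*I))*7 = (14*I)*7 = 98*I ≈ 98.0*I)
G(g, A) = 0
Q(C, R) = 98*I
44577 + Q(G(X, 14), -130) = 44577 + 98*I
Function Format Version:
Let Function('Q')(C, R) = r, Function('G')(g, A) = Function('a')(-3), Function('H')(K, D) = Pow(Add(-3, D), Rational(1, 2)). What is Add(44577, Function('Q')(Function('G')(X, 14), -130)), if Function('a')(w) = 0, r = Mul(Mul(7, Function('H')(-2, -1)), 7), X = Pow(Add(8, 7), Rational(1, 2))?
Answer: Add(44577, Mul(98, I)) ≈ Add(44577., Mul(98.000, I))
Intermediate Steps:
X = Pow(15, Rational(1, 2)) ≈ 3.8730
r = Mul(98, I) (r = Mul(Mul(7, Pow(Add(-3, -1), Rational(1, 2))), 7) = Mul(Mul(7, Pow(-4, Rational(1, 2))), 7) = Mul(Mul(7, Mul(2, I)), 7) = Mul(Mul(14, I), 7) = Mul(98, I) ≈ Mul(98.000, I))
Function('G')(g, A) = 0
Function('Q')(C, R) = Mul(98, I)
Add(44577, Function('Q')(Function('G')(X, 14), -130)) = Add(44577, Mul(98, I))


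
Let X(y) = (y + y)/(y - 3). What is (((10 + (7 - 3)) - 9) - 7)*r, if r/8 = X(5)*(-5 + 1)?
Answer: 320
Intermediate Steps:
X(y) = 2*y/(-3 + y) (X(y) = (2*y)/(-3 + y) = 2*y/(-3 + y))
r = -160 (r = 8*((2*5/(-3 + 5))*(-5 + 1)) = 8*((2*5/2)*(-4)) = 8*((2*5*(1/2))*(-4)) = 8*(5*(-4)) = 8*(-20) = -160)
(((10 + (7 - 3)) - 9) - 7)*r = (((10 + (7 - 3)) - 9) - 7)*(-160) = (((10 + 4) - 9) - 7)*(-160) = ((14 - 9) - 7)*(-160) = (5 - 7)*(-160) = -2*(-160) = 320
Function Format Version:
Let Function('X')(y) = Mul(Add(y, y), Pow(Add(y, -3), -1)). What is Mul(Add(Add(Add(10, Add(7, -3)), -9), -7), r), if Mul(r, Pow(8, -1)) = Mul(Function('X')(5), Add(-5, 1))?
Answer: 320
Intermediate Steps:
Function('X')(y) = Mul(2, y, Pow(Add(-3, y), -1)) (Function('X')(y) = Mul(Mul(2, y), Pow(Add(-3, y), -1)) = Mul(2, y, Pow(Add(-3, y), -1)))
r = -160 (r = Mul(8, Mul(Mul(2, 5, Pow(Add(-3, 5), -1)), Add(-5, 1))) = Mul(8, Mul(Mul(2, 5, Pow(2, -1)), -4)) = Mul(8, Mul(Mul(2, 5, Rational(1, 2)), -4)) = Mul(8, Mul(5, -4)) = Mul(8, -20) = -160)
Mul(Add(Add(Add(10, Add(7, -3)), -9), -7), r) = Mul(Add(Add(Add(10, Add(7, -3)), -9), -7), -160) = Mul(Add(Add(Add(10, 4), -9), -7), -160) = Mul(Add(Add(14, -9), -7), -160) = Mul(Add(5, -7), -160) = Mul(-2, -160) = 320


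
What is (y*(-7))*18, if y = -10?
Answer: 1260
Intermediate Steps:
(y*(-7))*18 = -10*(-7)*18 = 70*18 = 1260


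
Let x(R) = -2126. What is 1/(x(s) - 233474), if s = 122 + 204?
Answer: -1/235600 ≈ -4.2445e-6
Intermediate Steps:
s = 326
1/(x(s) - 233474) = 1/(-2126 - 233474) = 1/(-235600) = -1/235600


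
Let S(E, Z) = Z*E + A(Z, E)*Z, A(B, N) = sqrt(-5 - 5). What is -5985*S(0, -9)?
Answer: 53865*I*sqrt(10) ≈ 1.7034e+5*I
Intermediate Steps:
A(B, N) = I*sqrt(10) (A(B, N) = sqrt(-10) = I*sqrt(10))
S(E, Z) = E*Z + I*Z*sqrt(10) (S(E, Z) = Z*E + (I*sqrt(10))*Z = E*Z + I*Z*sqrt(10))
-5985*S(0, -9) = -(-53865)*(0 + I*sqrt(10)) = -(-53865)*I*sqrt(10) = 53865*I*sqrt(10)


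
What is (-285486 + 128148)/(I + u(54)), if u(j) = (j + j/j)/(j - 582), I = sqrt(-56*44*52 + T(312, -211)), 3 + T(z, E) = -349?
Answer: 7552224/59203589 + 1450027008*I*sqrt(8030)/296017945 ≈ 0.12756 + 438.95*I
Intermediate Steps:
T(z, E) = -352 (T(z, E) = -3 - 349 = -352)
I = 4*I*sqrt(8030) (I = sqrt(-56*44*52 - 352) = sqrt(-2464*52 - 352) = sqrt(-128128 - 352) = sqrt(-128480) = 4*I*sqrt(8030) ≈ 358.44*I)
u(j) = (1 + j)/(-582 + j) (u(j) = (j + 1)/(-582 + j) = (1 + j)/(-582 + j))
(-285486 + 128148)/(I + u(54)) = (-285486 + 128148)/(4*I*sqrt(8030) + (1 + 54)/(-582 + 54)) = -157338/(4*I*sqrt(8030) + 55/(-528)) = -157338/(4*I*sqrt(8030) - 1/528*55) = -157338/(4*I*sqrt(8030) - 5/48) = -157338/(-5/48 + 4*I*sqrt(8030))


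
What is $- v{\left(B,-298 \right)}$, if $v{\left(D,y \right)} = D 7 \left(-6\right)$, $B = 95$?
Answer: $3990$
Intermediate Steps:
$v{\left(D,y \right)} = - 42 D$ ($v{\left(D,y \right)} = 7 D \left(-6\right) = - 42 D$)
$- v{\left(B,-298 \right)} = - \left(-42\right) 95 = \left(-1\right) \left(-3990\right) = 3990$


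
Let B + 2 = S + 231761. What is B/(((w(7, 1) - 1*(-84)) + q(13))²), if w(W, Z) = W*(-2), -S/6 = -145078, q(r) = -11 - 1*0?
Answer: 1102227/3481 ≈ 316.64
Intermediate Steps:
q(r) = -11 (q(r) = -11 + 0 = -11)
S = 870468 (S = -6*(-145078) = 870468)
w(W, Z) = -2*W
B = 1102227 (B = -2 + (870468 + 231761) = -2 + 1102229 = 1102227)
B/(((w(7, 1) - 1*(-84)) + q(13))²) = 1102227/(((-2*7 - 1*(-84)) - 11)²) = 1102227/(((-14 + 84) - 11)²) = 1102227/((70 - 11)²) = 1102227/(59²) = 1102227/3481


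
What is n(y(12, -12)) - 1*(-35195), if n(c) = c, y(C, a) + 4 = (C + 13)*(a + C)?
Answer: 35191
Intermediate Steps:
y(C, a) = -4 + (13 + C)*(C + a) (y(C, a) = -4 + (C + 13)*(a + C) = -4 + (13 + C)*(C + a))
n(y(12, -12)) - 1*(-35195) = (-4 + 12**2 + 13*12 + 13*(-12) + 12*(-12)) - 1*(-35195) = (-4 + 144 + 156 - 156 - 144) + 35195 = -4 + 35195 = 35191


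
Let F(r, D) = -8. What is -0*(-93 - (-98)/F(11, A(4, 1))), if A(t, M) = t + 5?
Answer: 0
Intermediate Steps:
A(t, M) = 5 + t
-0*(-93 - (-98)/F(11, A(4, 1))) = -0*(-93 - (-98)/(-8)) = -0*(-93 - (-98)*(-1)/8) = -0*(-93 - 1*49/4) = -0*(-93 - 49/4) = -0*(-421)/4 = -157*0 = 0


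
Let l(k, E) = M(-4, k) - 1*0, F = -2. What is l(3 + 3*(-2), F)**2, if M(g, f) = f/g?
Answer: 9/16 ≈ 0.56250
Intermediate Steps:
l(k, E) = -k/4 (l(k, E) = k/(-4) - 1*0 = k*(-1/4) + 0 = -k/4 + 0 = -k/4)
l(3 + 3*(-2), F)**2 = (-(3 + 3*(-2))/4)**2 = (-(3 - 6)/4)**2 = (-1/4*(-3))**2 = (3/4)**2 = 9/16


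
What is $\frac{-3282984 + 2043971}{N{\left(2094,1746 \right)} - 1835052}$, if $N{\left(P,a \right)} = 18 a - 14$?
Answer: $\frac{1239013}{1803638} \approx 0.68695$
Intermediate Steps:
$N{\left(P,a \right)} = -14 + 18 a$
$\frac{-3282984 + 2043971}{N{\left(2094,1746 \right)} - 1835052} = \frac{-3282984 + 2043971}{\left(-14 + 18 \cdot 1746\right) - 1835052} = - \frac{1239013}{\left(-14 + 31428\right) - 1835052} = - \frac{1239013}{31414 - 1835052} = - \frac{1239013}{-1803638} = \left(-1239013\right) \left(- \frac{1}{1803638}\right) = \frac{1239013}{1803638}$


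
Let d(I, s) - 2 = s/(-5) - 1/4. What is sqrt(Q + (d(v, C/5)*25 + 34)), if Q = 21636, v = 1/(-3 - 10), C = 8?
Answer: 3*sqrt(9647)/2 ≈ 147.33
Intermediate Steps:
v = -1/13 (v = 1/(-13) = -1/13 ≈ -0.076923)
d(I, s) = 7/4 - s/5 (d(I, s) = 2 + (s/(-5) - 1/4) = 2 + (s*(-1/5) - 1*1/4) = 2 + (-s/5 - 1/4) = 2 + (-1/4 - s/5) = 7/4 - s/5)
sqrt(Q + (d(v, C/5)*25 + 34)) = sqrt(21636 + ((7/4 - 8/(5*5))*25 + 34)) = sqrt(21636 + ((7/4 - 1/5*8/5)*25 + 34)) = sqrt(21636 + ((7/4 - 8/25)*25 + 34)) = sqrt(21636 + ((143/100)*25 + 34)) = sqrt(21636 + (143/4 + 34)) = sqrt(21636 + 279/4) = sqrt(86823/4) = 3*sqrt(9647)/2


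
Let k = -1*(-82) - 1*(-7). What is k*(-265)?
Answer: -23585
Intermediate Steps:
k = 89 (k = 82 + 7 = 89)
k*(-265) = 89*(-265) = -23585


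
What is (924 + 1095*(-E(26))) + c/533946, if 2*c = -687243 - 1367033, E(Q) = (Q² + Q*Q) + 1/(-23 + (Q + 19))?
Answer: -1241443112207/839058 ≈ -1.4796e+6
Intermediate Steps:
E(Q) = 1/(-4 + Q) + 2*Q² (E(Q) = (Q² + Q²) + 1/(-23 + (19 + Q)) = 2*Q² + 1/(-4 + Q) = 1/(-4 + Q) + 2*Q²)
c = -1027138 (c = (-687243 - 1367033)/2 = (½)*(-2054276) = -1027138)
(924 + 1095*(-E(26))) + c/533946 = (924 + 1095*(-(1 - 8*26² + 2*26³)/(-4 + 26))) - 1027138/533946 = (924 + 1095*(-(1 - 8*676 + 2*17576)/22)) - 1027138*1/533946 = (924 + 1095*(-(1 - 5408 + 35152)/22)) - 73367/38139 = (924 + 1095*(-29745/22)) - 73367/38139 = (924 - 32570775/22) - 73367/38139 = -32550447/22 - 73367/38139 = -1241443112207/839058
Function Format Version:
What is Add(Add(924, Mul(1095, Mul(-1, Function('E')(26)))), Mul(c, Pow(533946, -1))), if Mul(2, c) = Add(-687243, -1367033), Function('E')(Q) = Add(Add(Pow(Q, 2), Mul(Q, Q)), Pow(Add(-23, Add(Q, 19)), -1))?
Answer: Rational(-1241443112207, 839058) ≈ -1.4796e+6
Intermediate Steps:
Function('E')(Q) = Add(Pow(Add(-4, Q), -1), Mul(2, Pow(Q, 2))) (Function('E')(Q) = Add(Add(Pow(Q, 2), Pow(Q, 2)), Pow(Add(-23, Add(19, Q)), -1)) = Add(Mul(2, Pow(Q, 2)), Pow(Add(-4, Q), -1)) = Add(Pow(Add(-4, Q), -1), Mul(2, Pow(Q, 2))))
c = -1027138 (c = Mul(Rational(1, 2), Add(-687243, -1367033)) = Mul(Rational(1, 2), -2054276) = -1027138)
Add(Add(924, Mul(1095, Mul(-1, Function('E')(26)))), Mul(c, Pow(533946, -1))) = Add(Add(924, Mul(1095, Mul(-1, Mul(Pow(Add(-4, 26), -1), Add(1, Mul(-8, Pow(26, 2)), Mul(2, Pow(26, 3))))))), Mul(-1027138, Pow(533946, -1))) = Add(Add(924, Mul(1095, Mul(-1, Mul(Pow(22, -1), Add(1, Mul(-8, 676), Mul(2, 17576)))))), Mul(-1027138, Rational(1, 533946))) = Add(Add(924, Mul(1095, Mul(-1, Mul(Rational(1, 22), Add(1, -5408, 35152))))), Rational(-73367, 38139)) = Add(Add(924, Mul(1095, Mul(-1, Mul(Rational(1, 22), 29745)))), Rational(-73367, 38139)) = Add(Add(924, Mul(1095, Mul(-1, Rational(29745, 22)))), Rational(-73367, 38139)) = Add(Add(924, Mul(1095, Rational(-29745, 22))), Rational(-73367, 38139)) = Add(Add(924, Rational(-32570775, 22)), Rational(-73367, 38139)) = Add(Rational(-32550447, 22), Rational(-73367, 38139)) = Rational(-1241443112207, 839058)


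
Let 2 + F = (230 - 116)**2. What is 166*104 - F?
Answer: 4270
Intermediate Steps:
F = 12994 (F = -2 + (230 - 116)**2 = -2 + 114**2 = -2 + 12996 = 12994)
166*104 - F = 166*104 - 1*12994 = 17264 - 12994 = 4270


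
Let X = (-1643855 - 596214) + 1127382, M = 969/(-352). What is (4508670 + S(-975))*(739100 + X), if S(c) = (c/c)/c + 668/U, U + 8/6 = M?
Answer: -472409490899091983/280475 ≈ -1.6843e+12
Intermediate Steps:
M = -969/352 (M = 969*(-1/352) = -969/352 ≈ -2.7528)
U = -4315/1056 (U = -4/3 - 969/352 = -4315/1056 ≈ -4.0862)
S(c) = -705408/4315 + 1/c (S(c) = (c/c)/c + 668/(-4315/1056) = 1/c + 668*(-1056/4315) = 1/c - 705408/4315 = -705408/4315 + 1/c)
X = -1112687 (X = -2240069 + 1127382 = -1112687)
(4508670 + S(-975))*(739100 + X) = (4508670 + (-705408/4315 + 1/(-975)))*(739100 - 1112687) = (4508670 + (-705408/4315 - 1/975))*(-373587) = (4508670 - 137555423/841425)*(-373587) = (3793570099327/841425)*(-373587) = -472409490899091983/280475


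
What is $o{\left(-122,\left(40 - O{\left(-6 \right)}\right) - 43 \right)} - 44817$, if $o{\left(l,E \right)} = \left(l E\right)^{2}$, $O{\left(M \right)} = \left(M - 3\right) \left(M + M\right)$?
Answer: $183340947$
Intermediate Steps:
$O{\left(M \right)} = 2 M \left(-3 + M\right)$ ($O{\left(M \right)} = \left(-3 + M\right) 2 M = 2 M \left(-3 + M\right)$)
$o{\left(l,E \right)} = E^{2} l^{2}$ ($o{\left(l,E \right)} = \left(E l\right)^{2} = E^{2} l^{2}$)
$o{\left(-122,\left(40 - O{\left(-6 \right)}\right) - 43 \right)} - 44817 = \left(\left(40 - 2 \left(-6\right) \left(-3 - 6\right)\right) - 43\right)^{2} \left(-122\right)^{2} - 44817 = \left(\left(40 - 2 \left(-6\right) \left(-9\right)\right) - 43\right)^{2} \cdot 14884 - 44817 = \left(\left(40 - 108\right) - 43\right)^{2} \cdot 14884 - 44817 = \left(-68 - 43\right)^{2} \cdot 14884 - 44817 = \left(-111\right)^{2} \cdot 14884 - 44817 = 12321 \cdot 14884 - 44817 = 183385764 - 44817 = 183340947$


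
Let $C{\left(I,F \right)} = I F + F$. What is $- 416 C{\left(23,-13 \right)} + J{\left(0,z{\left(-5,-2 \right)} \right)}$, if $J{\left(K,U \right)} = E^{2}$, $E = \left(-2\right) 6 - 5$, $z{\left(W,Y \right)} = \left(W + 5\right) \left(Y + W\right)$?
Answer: $130081$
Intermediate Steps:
$z{\left(W,Y \right)} = \left(5 + W\right) \left(W + Y\right)$
$C{\left(I,F \right)} = F + F I$ ($C{\left(I,F \right)} = F I + F = F + F I$)
$E = -17$ ($E = -12 - 5 = -17$)
$J{\left(K,U \right)} = 289$ ($J{\left(K,U \right)} = \left(-17\right)^{2} = 289$)
$- 416 C{\left(23,-13 \right)} + J{\left(0,z{\left(-5,-2 \right)} \right)} = - 416 \left(- 13 \left(1 + 23\right)\right) + 289 = - 416 \left(\left(-13\right) 24\right) + 289 = \left(-416\right) \left(-312\right) + 289 = 129792 + 289 = 130081$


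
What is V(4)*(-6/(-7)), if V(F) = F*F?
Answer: 96/7 ≈ 13.714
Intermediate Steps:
V(F) = F²
V(4)*(-6/(-7)) = 4²*(-6/(-7)) = 16*(-6*(-⅐)) = 16*(6/7) = 96/7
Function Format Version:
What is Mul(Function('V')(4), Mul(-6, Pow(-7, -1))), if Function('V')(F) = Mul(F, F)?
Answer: Rational(96, 7) ≈ 13.714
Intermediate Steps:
Function('V')(F) = Pow(F, 2)
Mul(Function('V')(4), Mul(-6, Pow(-7, -1))) = Mul(Pow(4, 2), Mul(-6, Pow(-7, -1))) = Mul(16, Mul(-6, Rational(-1, 7))) = Mul(16, Rational(6, 7)) = Rational(96, 7)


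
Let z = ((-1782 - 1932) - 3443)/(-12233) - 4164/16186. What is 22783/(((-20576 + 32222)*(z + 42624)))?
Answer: 2255555024827/49144717727861346 ≈ 4.5896e-5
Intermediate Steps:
z = 32452495/99001669 (z = (-3714 - 3443)*(-1/12233) - 4164*1/16186 = -7157*(-1/12233) - 2082/8093 = 7157/12233 - 2082/8093 = 32452495/99001669 ≈ 0.32780)
22783/(((-20576 + 32222)*(z + 42624))) = 22783/(((-20576 + 32222)*(32452495/99001669 + 42624))) = 22783/((11646*(4219879591951/99001669))) = 22783/(49144717727861346/99001669) = 22783*(99001669/49144717727861346) = 2255555024827/49144717727861346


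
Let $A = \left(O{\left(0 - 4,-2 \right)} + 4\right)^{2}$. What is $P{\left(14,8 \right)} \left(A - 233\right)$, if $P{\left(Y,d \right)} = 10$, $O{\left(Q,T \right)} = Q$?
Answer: $-2330$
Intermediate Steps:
$A = 0$ ($A = \left(\left(0 - 4\right) + 4\right)^{2} = \left(-4 + 4\right)^{2} = 0^{2} = 0$)
$P{\left(14,8 \right)} \left(A - 233\right) = 10 \left(0 - 233\right) = 10 \left(-233\right) = -2330$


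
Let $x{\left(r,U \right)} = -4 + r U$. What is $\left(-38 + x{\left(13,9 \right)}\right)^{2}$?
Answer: $5625$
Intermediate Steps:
$x{\left(r,U \right)} = -4 + U r$
$\left(-38 + x{\left(13,9 \right)}\right)^{2} = \left(-38 + \left(-4 + 9 \cdot 13\right)\right)^{2} = \left(-38 + \left(-4 + 117\right)\right)^{2} = \left(-38 + 113\right)^{2} = 75^{2} = 5625$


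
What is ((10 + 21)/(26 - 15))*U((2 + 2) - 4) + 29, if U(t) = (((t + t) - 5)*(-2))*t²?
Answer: 29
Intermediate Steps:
U(t) = t²*(10 - 4*t) (U(t) = ((2*t - 5)*(-2))*t² = ((-5 + 2*t)*(-2))*t² = (10 - 4*t)*t² = t²*(10 - 4*t))
((10 + 21)/(26 - 15))*U((2 + 2) - 4) + 29 = ((10 + 21)/(26 - 15))*(((2 + 2) - 4)²*(10 - 4*((2 + 2) - 4))) + 29 = (31/11)*((4 - 4)²*(10 - 4*(4 - 4))) + 29 = (31*(1/11))*(0²*(10 - 4*0)) + 29 = 31*(0*(10 + 0))/11 + 29 = 31*(0*10)/11 + 29 = (31/11)*0 + 29 = 0 + 29 = 29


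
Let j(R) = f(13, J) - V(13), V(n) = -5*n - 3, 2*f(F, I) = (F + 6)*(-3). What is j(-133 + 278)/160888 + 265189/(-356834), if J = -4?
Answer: -42651632889/57410308592 ≈ -0.74293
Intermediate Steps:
f(F, I) = -9 - 3*F/2 (f(F, I) = ((F + 6)*(-3))/2 = ((6 + F)*(-3))/2 = (-18 - 3*F)/2 = -9 - 3*F/2)
V(n) = -3 - 5*n
j(R) = 79/2 (j(R) = (-9 - 3/2*13) - (-3 - 5*13) = (-9 - 39/2) - (-3 - 65) = -57/2 - 1*(-68) = -57/2 + 68 = 79/2)
j(-133 + 278)/160888 + 265189/(-356834) = (79/2)/160888 + 265189/(-356834) = (79/2)*(1/160888) + 265189*(-1/356834) = 79/321776 - 265189/356834 = -42651632889/57410308592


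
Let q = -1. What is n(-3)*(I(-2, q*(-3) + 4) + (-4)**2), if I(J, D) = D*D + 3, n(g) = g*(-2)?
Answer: 408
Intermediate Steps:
n(g) = -2*g
I(J, D) = 3 + D**2 (I(J, D) = D**2 + 3 = 3 + D**2)
n(-3)*(I(-2, q*(-3) + 4) + (-4)**2) = (-2*(-3))*((3 + (-1*(-3) + 4)**2) + (-4)**2) = 6*((3 + (3 + 4)**2) + 16) = 6*((3 + 7**2) + 16) = 6*((3 + 49) + 16) = 6*(52 + 16) = 6*68 = 408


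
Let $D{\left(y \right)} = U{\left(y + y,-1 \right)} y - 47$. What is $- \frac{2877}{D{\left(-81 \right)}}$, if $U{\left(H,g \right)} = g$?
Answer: $- \frac{2877}{34} \approx -84.618$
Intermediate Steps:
$D{\left(y \right)} = -47 - y$ ($D{\left(y \right)} = - y - 47 = -47 - y$)
$- \frac{2877}{D{\left(-81 \right)}} = - \frac{2877}{-47 - -81} = - \frac{2877}{-47 + 81} = - \frac{2877}{34}$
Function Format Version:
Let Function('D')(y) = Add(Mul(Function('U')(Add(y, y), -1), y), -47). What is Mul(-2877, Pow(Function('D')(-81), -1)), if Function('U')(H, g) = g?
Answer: Rational(-2877, 34) ≈ -84.618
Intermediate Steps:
Function('D')(y) = Add(-47, Mul(-1, y)) (Function('D')(y) = Add(Mul(-1, y), -47) = Add(-47, Mul(-1, y)))
Mul(-2877, Pow(Function('D')(-81), -1)) = Mul(-2877, Pow(Add(-47, Mul(-1, -81)), -1)) = Mul(-2877, Pow(Add(-47, 81), -1)) = Mul(-2877, Pow(34, -1)) = Mul(-2877, Rational(1, 34)) = Rational(-2877, 34)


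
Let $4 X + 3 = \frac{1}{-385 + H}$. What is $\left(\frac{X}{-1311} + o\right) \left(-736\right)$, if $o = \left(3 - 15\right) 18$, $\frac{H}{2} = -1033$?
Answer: $\frac{22210001200}{139707} \approx 1.5898 \cdot 10^{5}$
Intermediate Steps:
$H = -2066$ ($H = 2 \left(-1033\right) = -2066$)
$X = - \frac{3677}{4902}$ ($X = - \frac{3}{4} + \frac{1}{4 \left(-385 - 2066\right)} = - \frac{3}{4} + \frac{1}{4 \left(-2451\right)} = - \frac{3}{4} + \frac{1}{4} \left(- \frac{1}{2451}\right) = - \frac{3}{4} - \frac{1}{9804} = - \frac{3677}{4902} \approx -0.7501$)
$o = -216$ ($o = \left(-12\right) 18 = -216$)
$\left(\frac{X}{-1311} + o\right) \left(-736\right) = \left(- \frac{3677}{4902 \left(-1311\right)} - 216\right) \left(-736\right) = \left(\left(- \frac{3677}{4902}\right) \left(- \frac{1}{1311}\right) - 216\right) \left(-736\right) = \left(\frac{3677}{6426522} - 216\right) \left(-736\right) = \left(- \frac{1388125075}{6426522}\right) \left(-736\right) = \frac{22210001200}{139707}$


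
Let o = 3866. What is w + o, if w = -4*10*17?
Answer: 3186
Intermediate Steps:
w = -680 (w = -40*17 = -680)
w + o = -680 + 3866 = 3186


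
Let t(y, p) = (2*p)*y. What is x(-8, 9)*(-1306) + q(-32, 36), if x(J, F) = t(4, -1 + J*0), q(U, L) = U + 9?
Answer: 10425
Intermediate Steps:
t(y, p) = 2*p*y
q(U, L) = 9 + U
x(J, F) = -8 (x(J, F) = 2*(-1 + J*0)*4 = 2*(-1 + 0)*4 = 2*(-1)*4 = -8)
x(-8, 9)*(-1306) + q(-32, 36) = -8*(-1306) + (9 - 32) = 10448 - 23 = 10425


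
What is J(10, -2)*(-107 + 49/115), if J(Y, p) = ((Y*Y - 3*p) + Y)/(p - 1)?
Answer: 1421696/345 ≈ 4120.9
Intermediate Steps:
J(Y, p) = (Y + Y² - 3*p)/(-1 + p) (J(Y, p) = ((Y² - 3*p) + Y)/(-1 + p) = (Y + Y² - 3*p)/(-1 + p))
J(10, -2)*(-107 + 49/115) = ((10 + 10² - 3*(-2))/(-1 - 2))*(-107 + 49/115) = ((10 + 100 + 6)/(-3))*(-107 + 49*(1/115)) = (-⅓*116)*(-107 + 49/115) = -116/3*(-12256/115) = 1421696/345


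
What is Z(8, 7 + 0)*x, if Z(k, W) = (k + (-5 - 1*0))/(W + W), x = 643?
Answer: 1929/14 ≈ 137.79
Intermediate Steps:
Z(k, W) = (-5 + k)/(2*W) (Z(k, W) = (k + (-5 + 0))/((2*W)) = (k - 5)*(1/(2*W)) = (-5 + k)*(1/(2*W)) = (-5 + k)/(2*W))
Z(8, 7 + 0)*x = ((-5 + 8)/(2*(7 + 0)))*643 = ((½)*3/7)*643 = ((½)*(⅐)*3)*643 = (3/14)*643 = 1929/14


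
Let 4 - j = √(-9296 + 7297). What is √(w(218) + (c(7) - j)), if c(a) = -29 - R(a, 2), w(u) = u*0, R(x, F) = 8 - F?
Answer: √(-39 + I*√1999) ≈ 3.1882 + 7.0118*I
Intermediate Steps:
w(u) = 0
c(a) = -35 (c(a) = -29 - (8 - 1*2) = -29 - (8 - 2) = -29 - 1*6 = -29 - 6 = -35)
j = 4 - I*√1999 (j = 4 - √(-9296 + 7297) = 4 - √(-1999) = 4 - I*√1999 ≈ 4.0 - 44.71*I)
√(w(218) + (c(7) - j)) = √(0 + (-35 - (4 - I*√1999))) = √(0 + (-35 + (-4 + I*√1999))) = √(0 + (-39 + I*√1999)) = √(-39 + I*√1999)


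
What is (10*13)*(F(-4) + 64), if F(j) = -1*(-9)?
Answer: 9490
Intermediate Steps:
F(j) = 9
(10*13)*(F(-4) + 64) = (10*13)*(9 + 64) = 130*73 = 9490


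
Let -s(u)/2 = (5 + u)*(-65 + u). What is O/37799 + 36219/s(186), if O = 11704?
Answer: -828059693/1747145378 ≈ -0.47395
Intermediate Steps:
s(u) = -2*(-65 + u)*(5 + u) (s(u) = -2*(5 + u)*(-65 + u) = -2*(-65 + u)*(5 + u))
O/37799 + 36219/s(186) = 11704/37799 + 36219/(650 - 2*186² + 120*186) = 11704*(1/37799) + 36219/(650 - 2*34596 + 22320) = 11704/37799 + 36219/(650 - 69192 + 22320) = 11704/37799 + 36219/(-46222) = 11704/37799 + 36219*(-1/46222) = 11704/37799 - 36219/46222 = -828059693/1747145378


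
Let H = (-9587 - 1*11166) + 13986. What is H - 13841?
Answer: -20608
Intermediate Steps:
H = -6767 (H = (-9587 - 11166) + 13986 = -20753 + 13986 = -6767)
H - 13841 = -6767 - 13841 = -20608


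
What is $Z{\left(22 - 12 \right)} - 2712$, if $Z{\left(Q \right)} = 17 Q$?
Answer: $-2542$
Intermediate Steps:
$Z{\left(22 - 12 \right)} - 2712 = 17 \left(22 - 12\right) - 2712 = 17 \cdot 10 - 2712 = 170 - 2712 = -2542$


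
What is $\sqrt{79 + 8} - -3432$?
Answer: $3432 + \sqrt{87} \approx 3441.3$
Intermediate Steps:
$\sqrt{79 + 8} - -3432 = \sqrt{87} + 3432 = 3432 + \sqrt{87}$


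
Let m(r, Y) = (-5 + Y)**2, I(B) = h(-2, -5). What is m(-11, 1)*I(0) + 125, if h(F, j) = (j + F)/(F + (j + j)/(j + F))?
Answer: 321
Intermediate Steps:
h(F, j) = (F + j)/(F + 2*j/(F + j)) (h(F, j) = (F + j)/(F + (2*j)/(F + j)) = (F + j)/(F + 2*j/(F + j)))
I(B) = 49/4 (I(B) = (-2 - 5)**2/((-2)**2 + 2*(-5) - 2*(-5)) = (-7)**2/(4 - 10 + 10) = 49/4)
m(-11, 1)*I(0) + 125 = (-5 + 1)**2*(49/4) + 125 = (-4)**2*(49/4) + 125 = 16*(49/4) + 125 = 196 + 125 = 321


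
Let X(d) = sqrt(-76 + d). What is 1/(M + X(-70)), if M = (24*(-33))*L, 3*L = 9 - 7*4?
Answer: 2508/12580201 - I*sqrt(146)/25160402 ≈ 0.00019936 - 4.8024e-7*I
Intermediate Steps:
L = -19/3 (L = (9 - 7*4)/3 = (9 - 1*28)/3 = (9 - 28)/3 = (1/3)*(-19) = -19/3 ≈ -6.3333)
M = 5016 (M = (24*(-33))*(-19/3) = -792*(-19/3) = 5016)
1/(M + X(-70)) = 1/(5016 + sqrt(-76 - 70)) = 1/(5016 + sqrt(-146)) = 1/(5016 + I*sqrt(146))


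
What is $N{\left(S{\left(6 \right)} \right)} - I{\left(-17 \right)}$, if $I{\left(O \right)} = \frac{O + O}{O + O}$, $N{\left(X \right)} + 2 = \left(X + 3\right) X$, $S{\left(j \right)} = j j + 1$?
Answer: $1477$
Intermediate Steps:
$S{\left(j \right)} = 1 + j^{2}$ ($S{\left(j \right)} = j^{2} + 1 = 1 + j^{2}$)
$N{\left(X \right)} = -2 + X \left(3 + X\right)$ ($N{\left(X \right)} = -2 + \left(X + 3\right) X = -2 + \left(3 + X\right) X = -2 + X \left(3 + X\right)$)
$I{\left(O \right)} = 1$ ($I{\left(O \right)} = \frac{2 O}{2 O} = 2 O \frac{1}{2 O} = 1$)
$N{\left(S{\left(6 \right)} \right)} - I{\left(-17 \right)} = \left(-2 + \left(1 + 6^{2}\right)^{2} + 3 \left(1 + 6^{2}\right)\right) - 1 = \left(-2 + \left(1 + 36\right)^{2} + 3 \left(1 + 36\right)\right) - 1 = \left(-2 + 37^{2} + 3 \cdot 37\right) - 1 = \left(-2 + 1369 + 111\right) - 1 = 1478 - 1 = 1477$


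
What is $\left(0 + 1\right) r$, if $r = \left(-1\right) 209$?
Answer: $-209$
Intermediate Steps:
$r = -209$
$\left(0 + 1\right) r = \left(0 + 1\right) \left(-209\right) = 1 \left(-209\right) = -209$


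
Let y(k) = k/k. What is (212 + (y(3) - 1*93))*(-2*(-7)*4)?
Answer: 6720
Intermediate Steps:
y(k) = 1
(212 + (y(3) - 1*93))*(-2*(-7)*4) = (212 + (1 - 1*93))*(-2*(-7)*4) = (212 + (1 - 93))*(14*4) = (212 - 92)*56 = 120*56 = 6720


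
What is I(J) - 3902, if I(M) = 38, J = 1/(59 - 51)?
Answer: -3864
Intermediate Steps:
J = 1/8 ≈ 0.12500
I(J) - 3902 = 38 - 3902 = -3864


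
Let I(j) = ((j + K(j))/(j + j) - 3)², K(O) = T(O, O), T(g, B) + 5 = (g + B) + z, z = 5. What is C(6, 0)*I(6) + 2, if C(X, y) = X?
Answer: 31/2 ≈ 15.500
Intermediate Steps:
T(g, B) = B + g (T(g, B) = -5 + ((g + B) + 5) = -5 + ((B + g) + 5) = -5 + (5 + B + g) = B + g)
K(O) = 2*O (K(O) = O + O = 2*O)
I(j) = 9/4 (I(j) = ((j + 2*j)/(j + j) - 3)² = ((3*j)/((2*j)) - 3)² = ((3*j)*(1/(2*j)) - 3)² = (3/2 - 3)² = (-3/2)² = 9/4)
C(6, 0)*I(6) + 2 = 6*(9/4) + 2 = 27/2 + 2 = 31/2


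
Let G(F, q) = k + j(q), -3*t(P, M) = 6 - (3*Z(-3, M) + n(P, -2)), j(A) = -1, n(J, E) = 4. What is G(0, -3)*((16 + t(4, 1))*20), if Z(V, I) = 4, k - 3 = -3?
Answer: -1160/3 ≈ -386.67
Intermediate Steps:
k = 0 (k = 3 - 3 = 0)
t(P, M) = 10/3 (t(P, M) = -(6 - (3*4 + 4))/3 = -(6 - (12 + 4))/3 = -(6 - 1*16)/3 = -(6 - 16)/3 = -⅓*(-10) = 10/3)
G(F, q) = -1 (G(F, q) = 0 - 1 = -1)
G(0, -3)*((16 + t(4, 1))*20) = -(16 + 10/3)*20 = -58*20/3 = -1*1160/3 = -1160/3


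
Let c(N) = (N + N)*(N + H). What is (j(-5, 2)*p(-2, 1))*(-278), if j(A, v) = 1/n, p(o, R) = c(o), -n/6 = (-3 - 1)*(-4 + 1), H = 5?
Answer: -139/3 ≈ -46.333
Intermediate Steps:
n = -72 (n = -6*(-3 - 1)*(-4 + 1) = -(-24)*(-3) = -6*12 = -72)
c(N) = 2*N*(5 + N) (c(N) = (N + N)*(N + 5) = (2*N)*(5 + N) = 2*N*(5 + N))
p(o, R) = 2*o*(5 + o)
j(A, v) = -1/72 (j(A, v) = 1/(-72) = -1/72)
(j(-5, 2)*p(-2, 1))*(-278) = -(-2)*(5 - 2)/36*(-278) = -(-2)*3/36*(-278) = -1/72*(-12)*(-278) = (1/6)*(-278) = -139/3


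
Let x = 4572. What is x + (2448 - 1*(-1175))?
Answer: 8195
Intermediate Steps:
x + (2448 - 1*(-1175)) = 4572 + (2448 - 1*(-1175)) = 4572 + (2448 + 1175) = 4572 + 3623 = 8195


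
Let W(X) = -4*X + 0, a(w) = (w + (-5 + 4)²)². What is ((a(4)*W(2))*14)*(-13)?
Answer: 36400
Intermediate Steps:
a(w) = (1 + w)² (a(w) = (w + (-1)²)² = (w + 1)² = (1 + w)²)
W(X) = -4*X
((a(4)*W(2))*14)*(-13) = (((1 + 4)²*(-4*2))*14)*(-13) = ((5²*(-8))*14)*(-13) = ((25*(-8))*14)*(-13) = -200*14*(-13) = -2800*(-13) = 36400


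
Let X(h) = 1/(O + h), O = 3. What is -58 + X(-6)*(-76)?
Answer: -98/3 ≈ -32.667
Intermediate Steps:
X(h) = 1/(3 + h)
-58 + X(-6)*(-76) = -58 - 76/(3 - 6) = -58 - 76/(-3) = -58 - ⅓*(-76) = -58 + 76/3 = -98/3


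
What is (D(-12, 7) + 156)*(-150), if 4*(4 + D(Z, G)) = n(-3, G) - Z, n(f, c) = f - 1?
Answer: -23100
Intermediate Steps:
n(f, c) = -1 + f
D(Z, G) = -5 - Z/4 (D(Z, G) = -4 + ((-1 - 3) - Z)/4 = -4 + (-4 - Z)/4 = -4 + (-1 - Z/4) = -5 - Z/4)
(D(-12, 7) + 156)*(-150) = ((-5 - ¼*(-12)) + 156)*(-150) = ((-5 + 3) + 156)*(-150) = (-2 + 156)*(-150) = 154*(-150) = -23100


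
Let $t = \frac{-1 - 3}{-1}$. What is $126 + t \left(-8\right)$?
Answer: $94$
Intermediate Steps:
$t = 4$ ($t = - (-1 - 3) = \left(-1\right) \left(-4\right) = 4$)
$126 + t \left(-8\right) = 126 + 4 \left(-8\right) = 126 - 32 = 94$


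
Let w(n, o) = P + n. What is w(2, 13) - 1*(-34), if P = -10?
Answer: 26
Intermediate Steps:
w(n, o) = -10 + n
w(2, 13) - 1*(-34) = (-10 + 2) - 1*(-34) = -8 + 34 = 26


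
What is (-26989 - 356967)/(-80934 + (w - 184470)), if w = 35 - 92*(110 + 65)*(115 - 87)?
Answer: 383956/716169 ≈ 0.53613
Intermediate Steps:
w = -450765 (w = 35 - 16100*28 = 35 - 92*4900 = 35 - 450800 = -450765)
(-26989 - 356967)/(-80934 + (w - 184470)) = (-26989 - 356967)/(-80934 + (-450765 - 184470)) = -383956/(-80934 - 635235) = -383956/(-716169) = -383956*(-1/716169) = 383956/716169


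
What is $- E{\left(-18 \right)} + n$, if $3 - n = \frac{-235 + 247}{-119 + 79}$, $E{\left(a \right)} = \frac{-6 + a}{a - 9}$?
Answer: $\frac{217}{90} \approx 2.4111$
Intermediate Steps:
$E{\left(a \right)} = \frac{-6 + a}{-9 + a}$
$n = \frac{33}{10}$ ($n = 3 - \frac{-235 + 247}{-119 + 79} = 3 - \frac{12}{-40} = 3 - 12 \left(- \frac{1}{40}\right) = 3 - - \frac{3}{10} = 3 + \frac{3}{10} = \frac{33}{10} \approx 3.3$)
$- E{\left(-18 \right)} + n = - \frac{-6 - 18}{-9 - 18} + \frac{33}{10} = - \frac{-24}{-27} + \frac{33}{10} = - \frac{\left(-1\right) \left(-24\right)}{27} + \frac{33}{10} = \left(-1\right) \frac{8}{9} + \frac{33}{10} = - \frac{8}{9} + \frac{33}{10} = \frac{217}{90}$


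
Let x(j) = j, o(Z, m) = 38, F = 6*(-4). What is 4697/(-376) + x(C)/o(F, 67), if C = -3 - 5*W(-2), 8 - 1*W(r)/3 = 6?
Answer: -95447/7144 ≈ -13.360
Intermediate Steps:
F = -24
W(r) = 6 (W(r) = 24 - 3*6 = 24 - 18 = 6)
C = -33 (C = -3 - 5*6 = -3 - 30 = -33)
4697/(-376) + x(C)/o(F, 67) = 4697/(-376) - 33/38 = 4697*(-1/376) - 33*1/38 = -4697/376 - 33/38 = -95447/7144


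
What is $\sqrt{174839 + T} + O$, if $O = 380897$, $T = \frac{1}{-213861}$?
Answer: $380897 + \frac{\sqrt{7996528700062458}}{213861} \approx 3.8132 \cdot 10^{5}$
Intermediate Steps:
$T = - \frac{1}{213861} \approx -4.6759 \cdot 10^{-6}$
$\sqrt{174839 + T} + O = \sqrt{174839 - \frac{1}{213861}} + 380897 = \sqrt{\frac{37391243378}{213861}} + 380897 = \frac{\sqrt{7996528700062458}}{213861} + 380897 = 380897 + \frac{\sqrt{7996528700062458}}{213861}$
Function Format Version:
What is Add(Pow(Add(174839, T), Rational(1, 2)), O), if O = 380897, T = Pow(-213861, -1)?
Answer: Add(380897, Mul(Rational(1, 213861), Pow(7996528700062458, Rational(1, 2)))) ≈ 3.8132e+5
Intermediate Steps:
T = Rational(-1, 213861) ≈ -4.6759e-6
Add(Pow(Add(174839, T), Rational(1, 2)), O) = Add(Pow(Add(174839, Rational(-1, 213861)), Rational(1, 2)), 380897) = Add(Pow(Rational(37391243378, 213861), Rational(1, 2)), 380897) = Add(Mul(Rational(1, 213861), Pow(7996528700062458, Rational(1, 2))), 380897) = Add(380897, Mul(Rational(1, 213861), Pow(7996528700062458, Rational(1, 2))))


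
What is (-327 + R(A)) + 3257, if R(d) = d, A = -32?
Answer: 2898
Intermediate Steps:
(-327 + R(A)) + 3257 = (-327 - 32) + 3257 = -359 + 3257 = 2898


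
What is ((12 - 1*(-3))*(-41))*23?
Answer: -14145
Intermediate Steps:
((12 - 1*(-3))*(-41))*23 = ((12 + 3)*(-41))*23 = (15*(-41))*23 = -615*23 = -14145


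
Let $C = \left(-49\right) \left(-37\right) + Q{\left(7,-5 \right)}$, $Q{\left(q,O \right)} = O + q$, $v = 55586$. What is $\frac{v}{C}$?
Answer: $\frac{55586}{1815} \approx 30.626$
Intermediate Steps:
$C = 1815$ ($C = \left(-49\right) \left(-37\right) + \left(-5 + 7\right) = 1813 + 2 = 1815$)
$\frac{v}{C} = \frac{55586}{1815}$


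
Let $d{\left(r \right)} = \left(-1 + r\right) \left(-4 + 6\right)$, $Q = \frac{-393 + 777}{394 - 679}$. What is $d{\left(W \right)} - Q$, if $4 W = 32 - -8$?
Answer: $\frac{1838}{95} \approx 19.347$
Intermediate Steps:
$Q = - \frac{128}{95}$ ($Q = \frac{384}{-285} = 384 \left(- \frac{1}{285}\right) = - \frac{128}{95} \approx -1.3474$)
$W = 10$ ($W = \frac{32 - -8}{4} = \frac{32 + 8}{4} = \frac{1}{4} \cdot 40 = 10$)
$d{\left(r \right)} = -2 + 2 r$ ($d{\left(r \right)} = \left(-1 + r\right) 2 = -2 + 2 r$)
$d{\left(W \right)} - Q = \left(-2 + 2 \cdot 10\right) - - \frac{128}{95} = \left(-2 + 20\right) + \frac{128}{95} = 18 + \frac{128}{95} = \frac{1838}{95}$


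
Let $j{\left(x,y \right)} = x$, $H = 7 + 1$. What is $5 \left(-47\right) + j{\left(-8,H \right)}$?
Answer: $-243$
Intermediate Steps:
$H = 8$
$5 \left(-47\right) + j{\left(-8,H \right)} = 5 \left(-47\right) - 8 = -235 - 8 = -243$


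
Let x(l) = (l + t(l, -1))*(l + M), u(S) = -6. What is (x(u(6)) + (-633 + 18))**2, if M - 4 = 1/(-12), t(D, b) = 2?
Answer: 3312400/9 ≈ 3.6804e+5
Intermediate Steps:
M = 47/12 (M = 4 + 1/(-12) = 4 - 1/12 = 47/12 ≈ 3.9167)
x(l) = (2 + l)*(47/12 + l) (x(l) = (l + 2)*(l + 47/12) = (2 + l)*(47/12 + l))
(x(u(6)) + (-633 + 18))**2 = ((47/6 + (-6)**2 + (71/12)*(-6)) + (-633 + 18))**2 = ((47/6 + 36 - 71/2) - 615)**2 = (25/3 - 615)**2 = (-1820/3)**2 = 3312400/9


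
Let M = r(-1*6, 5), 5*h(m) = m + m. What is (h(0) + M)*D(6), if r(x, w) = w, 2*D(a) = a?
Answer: 15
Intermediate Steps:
h(m) = 2*m/5 (h(m) = (m + m)/5 = (2*m)/5 = 2*m/5)
D(a) = a/2
M = 5
(h(0) + M)*D(6) = ((2/5)*0 + 5)*((1/2)*6) = (0 + 5)*3 = 5*3 = 15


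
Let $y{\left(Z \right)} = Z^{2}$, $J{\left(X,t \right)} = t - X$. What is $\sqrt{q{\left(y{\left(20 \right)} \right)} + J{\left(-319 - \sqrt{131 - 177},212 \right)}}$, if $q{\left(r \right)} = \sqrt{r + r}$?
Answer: $\sqrt{531 + 20 \sqrt{2} + i \sqrt{46}} \approx 23.65 + 0.1434 i$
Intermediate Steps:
$q{\left(r \right)} = \sqrt{2} \sqrt{r}$ ($q{\left(r \right)} = \sqrt{2 r} = \sqrt{2} \sqrt{r}$)
$\sqrt{q{\left(y{\left(20 \right)} \right)} + J{\left(-319 - \sqrt{131 - 177},212 \right)}} = \sqrt{\sqrt{2} \sqrt{20^{2}} + \left(212 - \left(-319 - \sqrt{131 - 177}\right)\right)} = \sqrt{\sqrt{2} \sqrt{400} + \left(212 - \left(-319 - \sqrt{-46}\right)\right)} = \sqrt{\sqrt{2} \cdot 20 + \left(212 - \left(-319 - i \sqrt{46}\right)\right)} = \sqrt{20 \sqrt{2} + \left(212 - \left(-319 - i \sqrt{46}\right)\right)} = \sqrt{20 \sqrt{2} + \left(212 + \left(319 + i \sqrt{46}\right)\right)} = \sqrt{20 \sqrt{2} + \left(531 + i \sqrt{46}\right)} = \sqrt{531 + 20 \sqrt{2} + i \sqrt{46}}$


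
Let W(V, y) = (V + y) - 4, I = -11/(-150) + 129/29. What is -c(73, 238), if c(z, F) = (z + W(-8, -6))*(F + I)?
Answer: -11604659/870 ≈ -13339.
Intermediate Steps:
I = 19669/4350 (I = -11*(-1/150) + 129*(1/29) = 11/150 + 129/29 = 19669/4350 ≈ 4.5216)
W(V, y) = -4 + V + y
c(z, F) = (-18 + z)*(19669/4350 + F) (c(z, F) = (z + (-4 - 8 - 6))*(F + 19669/4350) = (z - 18)*(19669/4350 + F) = (-18 + z)*(19669/4350 + F))
-c(73, 238) = -(-59007/725 - 18*238 + (19669/4350)*73 + 238*73) = -(-59007/725 - 4284 + 1435837/4350 + 17374) = -1*11604659/870 = -11604659/870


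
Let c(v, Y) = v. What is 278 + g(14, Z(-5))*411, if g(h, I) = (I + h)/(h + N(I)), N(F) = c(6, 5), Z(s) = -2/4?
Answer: 22217/40 ≈ 555.42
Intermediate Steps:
Z(s) = -1/2 (Z(s) = -2*1/4 = -1/2)
N(F) = 6
g(h, I) = (I + h)/(6 + h) (g(h, I) = (I + h)/(h + 6) = (I + h)/(6 + h))
278 + g(14, Z(-5))*411 = 278 + ((-1/2 + 14)/(6 + 14))*411 = 278 + ((27/2)/20)*411 = 278 + ((1/20)*(27/2))*411 = 278 + (27/40)*411 = 278 + 11097/40 = 22217/40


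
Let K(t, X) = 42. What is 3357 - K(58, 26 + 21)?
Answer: 3315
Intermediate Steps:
3357 - K(58, 26 + 21) = 3357 - 1*42 = 3357 - 42 = 3315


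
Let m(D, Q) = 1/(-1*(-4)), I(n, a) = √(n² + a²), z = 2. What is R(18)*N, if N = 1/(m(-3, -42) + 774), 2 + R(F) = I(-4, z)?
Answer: -8/3097 + 8*√5/3097 ≈ 0.0031929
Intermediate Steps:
I(n, a) = √(a² + n²)
m(D, Q) = ¼ (m(D, Q) = 1/4 = ¼)
R(F) = -2 + 2*√5 (R(F) = -2 + √(2² + (-4)²) = -2 + √(4 + 16) = -2 + √20 = -2 + 2*√5)
N = 4/3097 (N = 1/(¼ + 774) = 1/(3097/4) = 4/3097 ≈ 0.0012916)
R(18)*N = (-2 + 2*√5)*(4/3097) = -8/3097 + 8*√5/3097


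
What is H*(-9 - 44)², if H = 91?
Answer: 255619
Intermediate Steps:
H*(-9 - 44)² = 91*(-9 - 44)² = 91*(-53)² = 91*2809 = 255619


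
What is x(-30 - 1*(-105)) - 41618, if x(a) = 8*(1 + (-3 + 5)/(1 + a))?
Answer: -790586/19 ≈ -41610.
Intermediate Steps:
x(a) = 8 + 16/(1 + a) (x(a) = 8*(1 + 2/(1 + a)) = 8 + 16/(1 + a))
x(-30 - 1*(-105)) - 41618 = 8*(3 + (-30 - 1*(-105)))/(1 + (-30 - 1*(-105))) - 41618 = 8*(3 + (-30 + 105))/(1 + (-30 + 105)) - 41618 = 8*(3 + 75)/(1 + 75) - 41618 = 8*78/76 - 41618 = 8*(1/76)*78 - 41618 = 156/19 - 41618 = -790586/19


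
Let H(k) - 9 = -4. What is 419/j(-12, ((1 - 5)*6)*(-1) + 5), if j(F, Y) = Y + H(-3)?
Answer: 419/34 ≈ 12.324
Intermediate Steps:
H(k) = 5 (H(k) = 9 - 4 = 5)
j(F, Y) = 5 + Y (j(F, Y) = Y + 5 = 5 + Y)
419/j(-12, ((1 - 5)*6)*(-1) + 5) = 419/(5 + (((1 - 5)*6)*(-1) + 5)) = 419/(5 + (-4*6*(-1) + 5)) = 419/(5 + (-24*(-1) + 5)) = 419/(5 + (24 + 5)) = 419/(5 + 29) = 419/34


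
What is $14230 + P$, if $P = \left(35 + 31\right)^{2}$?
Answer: $18586$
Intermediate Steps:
$P = 4356$ ($P = 66^{2} = 4356$)
$14230 + P = 14230 + 4356 = 18586$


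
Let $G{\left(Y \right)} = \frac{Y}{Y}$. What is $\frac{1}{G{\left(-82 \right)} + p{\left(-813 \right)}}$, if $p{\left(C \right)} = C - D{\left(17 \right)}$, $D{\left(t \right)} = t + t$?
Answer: $- \frac{1}{846} \approx -0.001182$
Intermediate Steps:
$D{\left(t \right)} = 2 t$
$G{\left(Y \right)} = 1$
$p{\left(C \right)} = -34 + C$ ($p{\left(C \right)} = C - 2 \cdot 17 = C - 34 = -34 + C$)
$\frac{1}{G{\left(-82 \right)} + p{\left(-813 \right)}} = \frac{1}{1 - 847} = \frac{1}{-846} = - \frac{1}{846}$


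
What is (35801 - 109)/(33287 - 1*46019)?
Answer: -8923/3183 ≈ -2.8033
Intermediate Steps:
(35801 - 109)/(33287 - 1*46019) = 35692/(33287 - 46019) = 35692/(-12732) = 35692*(-1/12732) = -8923/3183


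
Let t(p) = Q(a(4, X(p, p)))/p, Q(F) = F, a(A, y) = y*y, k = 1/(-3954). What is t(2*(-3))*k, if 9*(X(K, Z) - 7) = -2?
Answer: 3721/1921644 ≈ 0.0019364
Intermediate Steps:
X(K, Z) = 61/9 (X(K, Z) = 7 + (1/9)*(-2) = 7 - 2/9 = 61/9)
k = -1/3954 ≈ -0.00025291
a(A, y) = y**2
t(p) = 3721/(81*p) (t(p) = (61/9)**2/p = 3721/(81*p))
t(2*(-3))*k = (3721/(81*((2*(-3)))))*(-1/3954) = ((3721/81)/(-6))*(-1/3954) = ((3721/81)*(-1/6))*(-1/3954) = -3721/486*(-1/3954) = 3721/1921644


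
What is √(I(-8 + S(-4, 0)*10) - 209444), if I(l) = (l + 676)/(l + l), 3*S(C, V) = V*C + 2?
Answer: I*√209697 ≈ 457.93*I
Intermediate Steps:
S(C, V) = ⅔ + C*V/3 (S(C, V) = (V*C + 2)/3 = (C*V + 2)/3 = (2 + C*V)/3 = ⅔ + C*V/3)
I(l) = (676 + l)/(2*l) (I(l) = (676 + l)/((2*l)) = (676 + l)*(1/(2*l)) = (676 + l)/(2*l))
√(I(-8 + S(-4, 0)*10) - 209444) = √((676 + (-8 + (⅔ + (⅓)*(-4)*0)*10))/(2*(-8 + (⅔ + (⅓)*(-4)*0)*10)) - 209444) = √((676 + (-8 + (⅔ + 0)*10))/(2*(-8 + (⅔ + 0)*10)) - 209444) = √((676 + (-8 + (⅔)*10))/(2*(-8 + (⅔)*10)) - 209444) = √((676 + (-8 + 20/3))/(2*(-8 + 20/3)) - 209444) = √((676 - 4/3)/(2*(-4/3)) - 209444) = √((½)*(-¾)*(2024/3) - 209444) = √(-253 - 209444) = √(-209697) = I*√209697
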